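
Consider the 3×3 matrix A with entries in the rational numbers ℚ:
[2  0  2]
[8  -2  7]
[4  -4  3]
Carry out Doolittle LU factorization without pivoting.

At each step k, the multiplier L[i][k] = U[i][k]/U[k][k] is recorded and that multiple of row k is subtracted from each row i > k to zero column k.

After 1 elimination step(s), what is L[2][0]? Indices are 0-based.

[col 0] pivot 2
  R1 -= 4*R0 → (0, -2, -1)  (L[1][0] := 4)
  R2 -= 2*R0 → (0, -4, -1)  (L[2][0] := 2)

L[2][0] = 2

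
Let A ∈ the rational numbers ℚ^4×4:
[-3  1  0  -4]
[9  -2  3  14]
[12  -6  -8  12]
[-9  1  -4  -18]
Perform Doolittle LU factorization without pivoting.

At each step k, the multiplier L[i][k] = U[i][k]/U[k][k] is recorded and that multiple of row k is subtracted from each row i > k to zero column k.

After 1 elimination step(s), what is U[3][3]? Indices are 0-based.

U[3][3] = -6

[col 0] pivot -3
  R1 -= -3*R0 → (0, 1, 3, 2)  (L[1][0] := -3)
  R2 -= -4*R0 → (0, -2, -8, -4)  (L[2][0] := -4)
  R3 -= 3*R0 → (0, -2, -4, -6)  (L[3][0] := 3)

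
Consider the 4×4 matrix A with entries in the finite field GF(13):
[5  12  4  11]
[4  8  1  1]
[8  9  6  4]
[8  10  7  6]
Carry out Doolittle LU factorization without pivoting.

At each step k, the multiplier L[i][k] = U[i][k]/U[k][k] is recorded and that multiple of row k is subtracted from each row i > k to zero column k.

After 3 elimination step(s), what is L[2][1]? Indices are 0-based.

L[2][1] = 8

[col 0] pivot 5
  R1 -= 6*R0 → (0, 1, 3, 0)  (L[1][0] := 6)
  R2 -= 12*R0 → (0, 8, 10, 2)  (L[2][0] := 12)
  R3 -= 12*R0 → (0, 9, 11, 4)  (L[3][0] := 12)
[col 1] pivot 1
  R2 -= 8*R1 → (0, 0, 12, 2)  (L[2][1] := 8)
  R3 -= 9*R1 → (0, 0, 10, 4)  (L[3][1] := 9)
[col 2] pivot 12
  R3 -= 3*R2 → (0, 0, 0, 11)  (L[3][2] := 3)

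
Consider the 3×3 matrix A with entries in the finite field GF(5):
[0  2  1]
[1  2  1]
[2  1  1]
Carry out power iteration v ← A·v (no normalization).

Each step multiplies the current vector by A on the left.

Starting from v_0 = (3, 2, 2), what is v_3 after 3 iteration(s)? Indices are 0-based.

v_0 = (3, 2, 2).
v_1 = A·v_0 = (1, 4, 0).
v_2 = A·v_1 = (3, 4, 1).
v_3 = A·v_2 = (4, 2, 1).

v_3 = (4, 2, 1)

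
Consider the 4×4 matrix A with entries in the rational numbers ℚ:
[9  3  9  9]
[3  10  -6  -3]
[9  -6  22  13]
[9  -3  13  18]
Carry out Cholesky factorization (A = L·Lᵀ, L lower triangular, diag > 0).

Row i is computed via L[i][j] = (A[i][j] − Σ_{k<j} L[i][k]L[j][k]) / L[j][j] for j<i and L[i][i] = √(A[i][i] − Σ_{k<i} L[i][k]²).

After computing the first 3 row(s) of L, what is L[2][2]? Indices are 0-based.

L[2][2] = 2

Step 1: L[0][0] = √(9) = 3.
  L[1][0] = (3) / L[0][0] = 1.
Step 2: L[1][1] = √(9) = 3.
  L[2][0] = (9) / L[0][0] = 3.
  L[2][1] = (-9) / L[1][1] = -3.
Step 3: L[2][2] = √(4) = 2.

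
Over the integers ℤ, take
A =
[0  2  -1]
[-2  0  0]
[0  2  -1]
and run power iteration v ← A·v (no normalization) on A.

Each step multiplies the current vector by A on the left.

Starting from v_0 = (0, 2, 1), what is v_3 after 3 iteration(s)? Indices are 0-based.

v_0 = (0, 2, 1).
v_1 = A·v_0 = (3, 0, 3).
v_2 = A·v_1 = (-3, -6, -3).
v_3 = A·v_2 = (-9, 6, -9).

v_3 = (-9, 6, -9)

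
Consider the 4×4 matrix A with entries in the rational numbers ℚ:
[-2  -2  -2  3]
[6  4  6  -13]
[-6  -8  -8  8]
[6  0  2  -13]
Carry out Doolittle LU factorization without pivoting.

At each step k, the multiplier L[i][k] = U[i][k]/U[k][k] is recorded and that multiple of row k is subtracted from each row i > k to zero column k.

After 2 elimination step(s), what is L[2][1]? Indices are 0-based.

k=0: U[0][0]=-2
  eliminate (1,0): mult=-3, new row 1: (0, -2, 0, -4); set L[1][0]=-3
  eliminate (2,0): mult=3, new row 2: (0, -2, -2, -1); set L[2][0]=3
  eliminate (3,0): mult=-3, new row 3: (0, -6, -4, -4); set L[3][0]=-3
k=1: U[1][1]=-2
  eliminate (2,1): mult=1, new row 2: (0, 0, -2, 3); set L[2][1]=1
  eliminate (3,1): mult=3, new row 3: (0, 0, -4, 8); set L[3][1]=3

L[2][1] = 1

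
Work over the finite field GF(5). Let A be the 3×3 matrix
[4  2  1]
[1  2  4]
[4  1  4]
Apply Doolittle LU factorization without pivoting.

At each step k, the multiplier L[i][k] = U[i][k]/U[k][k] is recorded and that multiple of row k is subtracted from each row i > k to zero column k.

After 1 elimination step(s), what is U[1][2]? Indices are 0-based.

k=0: U[0][0]=4
  eliminate (1,0): mult=4, new row 1: (0, 4, 0); set L[1][0]=4
  eliminate (2,0): mult=1, new row 2: (0, 4, 3); set L[2][0]=1

U[1][2] = 0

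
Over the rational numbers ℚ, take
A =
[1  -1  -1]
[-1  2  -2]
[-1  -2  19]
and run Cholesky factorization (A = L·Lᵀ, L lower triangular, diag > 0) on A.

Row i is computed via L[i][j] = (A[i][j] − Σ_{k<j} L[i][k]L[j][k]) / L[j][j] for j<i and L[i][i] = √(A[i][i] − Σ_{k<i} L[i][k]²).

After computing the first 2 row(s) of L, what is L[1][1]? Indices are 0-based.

Step 1: L[0][0] = √(1) = 1.
  L[1][0] = (-1) / L[0][0] = -1.
Step 2: L[1][1] = √(1) = 1.

L[1][1] = 1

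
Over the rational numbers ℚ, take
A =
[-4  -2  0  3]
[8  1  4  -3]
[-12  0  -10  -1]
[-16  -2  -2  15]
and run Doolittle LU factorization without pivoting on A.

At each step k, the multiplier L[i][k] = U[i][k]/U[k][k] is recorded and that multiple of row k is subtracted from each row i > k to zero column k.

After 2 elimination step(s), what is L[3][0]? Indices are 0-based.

Step 1: pivot at (0,0) is -4.
  row1 ← row1 − (-2)·row0  ⇒  L[1][0]=-2, U row1=(0, -3, 4, 3)
  row2 ← row2 − (3)·row0  ⇒  L[2][0]=3, U row2=(0, 6, -10, -10)
  row3 ← row3 − (4)·row0  ⇒  L[3][0]=4, U row3=(0, 6, -2, 3)
Step 2: pivot at (1,1) is -3.
  row2 ← row2 − (-2)·row1  ⇒  L[2][1]=-2, U row2=(0, 0, -2, -4)
  row3 ← row3 − (-2)·row1  ⇒  L[3][1]=-2, U row3=(0, 0, 6, 9)

L[3][0] = 4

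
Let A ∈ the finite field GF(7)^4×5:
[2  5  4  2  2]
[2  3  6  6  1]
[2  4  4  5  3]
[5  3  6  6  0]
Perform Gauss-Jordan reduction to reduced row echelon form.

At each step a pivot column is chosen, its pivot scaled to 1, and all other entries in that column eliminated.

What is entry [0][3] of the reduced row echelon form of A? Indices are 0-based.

[1] R0 /= 2  ⇒  (1, 6, 2, 1, 1)
     R1 -= 2·R0  ⇒  (0, 5, 2, 4, 6)
     R2 -= 2·R0  ⇒  (0, 6, 0, 3, 1)
     R3 -= 5·R0  ⇒  (0, 1, 3, 1, 2)
[2] R1 /= 5  ⇒  (0, 1, 6, 5, 4)
     R0 -= 6·R1  ⇒  (1, 0, 1, 6, 5)
     R2 -= 6·R1  ⇒  (0, 0, 6, 1, 5)
     R3 -= 1·R1  ⇒  (0, 0, 4, 3, 5)
[3] R2 /= 6  ⇒  (0, 0, 1, 6, 2)
     R0 -= 1·R2  ⇒  (1, 0, 0, 0, 3)
     R1 -= 6·R2  ⇒  (0, 1, 0, 4, 6)
     R3 -= 4·R2  ⇒  (0, 0, 0, 0, 4)
column 3 empty below row 3
[4] R3 /= 4  ⇒  (0, 0, 0, 0, 1)
     R0 -= 3·R3  ⇒  (1, 0, 0, 0, 0)
     R1 -= 6·R3  ⇒  (0, 1, 0, 4, 0)
     R2 -= 2·R3  ⇒  (0, 0, 1, 6, 0)

M[0][3] = 0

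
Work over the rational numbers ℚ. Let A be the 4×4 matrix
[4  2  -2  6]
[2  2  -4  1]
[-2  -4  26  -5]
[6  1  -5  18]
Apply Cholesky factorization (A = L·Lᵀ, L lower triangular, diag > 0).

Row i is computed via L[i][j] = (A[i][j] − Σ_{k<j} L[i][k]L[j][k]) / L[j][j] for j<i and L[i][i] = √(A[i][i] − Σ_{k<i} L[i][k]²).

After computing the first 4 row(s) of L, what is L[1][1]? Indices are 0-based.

L[1][1] = 1

Step 1: L[0][0] = √(4) = 2.
  L[1][0] = (2) / L[0][0] = 1.
Step 2: L[1][1] = √(1) = 1.
  L[2][0] = (-2) / L[0][0] = -1.
  L[2][1] = (-3) / L[1][1] = -3.
Step 3: L[2][2] = √(16) = 4.
  L[3][0] = (6) / L[0][0] = 3.
  L[3][1] = (-2) / L[1][1] = -2.
  L[3][2] = (-8) / L[2][2] = -2.
Step 4: L[3][3] = √(1) = 1.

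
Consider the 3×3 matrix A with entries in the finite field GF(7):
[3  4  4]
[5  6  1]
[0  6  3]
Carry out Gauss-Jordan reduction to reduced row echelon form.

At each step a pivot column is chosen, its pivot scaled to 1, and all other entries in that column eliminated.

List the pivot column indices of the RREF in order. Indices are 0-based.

pivot columns: 0, 1, 2

[1] R0 /= 3  ⇒  (1, 6, 6)
     R1 -= 5·R0  ⇒  (0, 4, 6)
[2] R1 /= 4  ⇒  (0, 1, 5)
     R0 -= 6·R1  ⇒  (1, 0, 4)
     R2 -= 6·R1  ⇒  (0, 0, 1)
[3] R2 /= 1  ⇒  (0, 0, 1)
     R0 -= 4·R2  ⇒  (1, 0, 0)
     R1 -= 5·R2  ⇒  (0, 1, 0)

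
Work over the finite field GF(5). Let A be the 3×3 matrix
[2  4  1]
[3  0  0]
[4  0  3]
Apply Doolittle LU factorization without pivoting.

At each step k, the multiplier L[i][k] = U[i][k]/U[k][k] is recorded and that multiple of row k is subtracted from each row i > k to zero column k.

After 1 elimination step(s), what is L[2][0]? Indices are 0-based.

L[2][0] = 2

k=0: U[0][0]=2
  eliminate (1,0): mult=4, new row 1: (0, 4, 1); set L[1][0]=4
  eliminate (2,0): mult=2, new row 2: (0, 2, 1); set L[2][0]=2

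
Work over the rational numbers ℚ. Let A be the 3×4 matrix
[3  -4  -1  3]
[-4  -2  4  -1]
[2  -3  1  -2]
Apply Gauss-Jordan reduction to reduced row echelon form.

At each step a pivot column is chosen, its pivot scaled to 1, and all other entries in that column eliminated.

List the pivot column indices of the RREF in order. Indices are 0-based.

[1] R0 /= 3  ⇒  (1, -4/3, -1/3, 1)
     R1 -= -4·R0  ⇒  (0, -22/3, 8/3, 3)
     R2 -= 2·R0  ⇒  (0, -1/3, 5/3, -4)
[2] R1 /= -22/3  ⇒  (0, 1, -4/11, -9/22)
     R0 -= -4/3·R1  ⇒  (1, 0, -9/11, 5/11)
     R2 -= -1/3·R1  ⇒  (0, 0, 17/11, -91/22)
[3] R2 /= 17/11  ⇒  (0, 0, 1, -91/34)
     R0 -= -9/11·R2  ⇒  (1, 0, 0, -59/34)
     R1 -= -4/11·R2  ⇒  (0, 1, 0, -47/34)

pivot columns: 0, 1, 2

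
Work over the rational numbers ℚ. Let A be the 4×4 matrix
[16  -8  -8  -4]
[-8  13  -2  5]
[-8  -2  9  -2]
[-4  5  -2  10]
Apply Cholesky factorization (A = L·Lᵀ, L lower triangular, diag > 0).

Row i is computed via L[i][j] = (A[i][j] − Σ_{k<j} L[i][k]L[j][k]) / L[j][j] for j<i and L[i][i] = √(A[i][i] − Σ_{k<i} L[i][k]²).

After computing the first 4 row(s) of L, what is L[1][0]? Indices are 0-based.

Step 1: L[0][0] = √(16) = 4.
  L[1][0] = (-8) / L[0][0] = -2.
Step 2: L[1][1] = √(9) = 3.
  L[2][0] = (-8) / L[0][0] = -2.
  L[2][1] = (-6) / L[1][1] = -2.
Step 3: L[2][2] = √(1) = 1.
  L[3][0] = (-4) / L[0][0] = -1.
  L[3][1] = (3) / L[1][1] = 1.
  L[3][2] = (-2) / L[2][2] = -2.
Step 4: L[3][3] = √(4) = 2.

L[1][0] = -2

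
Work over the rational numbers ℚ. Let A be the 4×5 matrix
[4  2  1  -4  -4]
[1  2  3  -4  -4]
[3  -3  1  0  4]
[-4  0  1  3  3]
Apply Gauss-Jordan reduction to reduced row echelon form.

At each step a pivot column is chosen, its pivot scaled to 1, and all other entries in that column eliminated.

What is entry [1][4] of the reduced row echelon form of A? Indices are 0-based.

step 1: normalize row 0 (÷4) = (1, 1/2, 1/4, -1, -1)
  row 1: subtract 1×row0 = (0, 3/2, 11/4, -3, -3)
  row 2: subtract 3×row0 = (0, -9/2, 1/4, 3, 7)
  row 3: subtract -4×row0 = (0, 2, 2, -1, -1)
step 2: normalize row 1 (÷3/2) = (0, 1, 11/6, -2, -2)
  row 0: subtract 1/2×row1 = (1, 0, -2/3, 0, 0)
  row 2: subtract -9/2×row1 = (0, 0, 17/2, -6, -2)
  row 3: subtract 2×row1 = (0, 0, -5/3, 3, 3)
step 3: normalize row 2 (÷17/2) = (0, 0, 1, -12/17, -4/17)
  row 0: subtract -2/3×row2 = (1, 0, 0, -8/17, -8/51)
  row 1: subtract 11/6×row2 = (0, 1, 0, -12/17, -80/51)
  row 3: subtract -5/3×row2 = (0, 0, 0, 31/17, 133/51)
step 4: normalize row 3 (÷31/17) = (0, 0, 0, 1, 133/93)
  row 0: subtract -8/17×row3 = (1, 0, 0, 0, 16/31)
  row 1: subtract -12/17×row3 = (0, 1, 0, 0, -52/93)
  row 2: subtract -12/17×row3 = (0, 0, 1, 0, 24/31)

M[1][4] = -52/93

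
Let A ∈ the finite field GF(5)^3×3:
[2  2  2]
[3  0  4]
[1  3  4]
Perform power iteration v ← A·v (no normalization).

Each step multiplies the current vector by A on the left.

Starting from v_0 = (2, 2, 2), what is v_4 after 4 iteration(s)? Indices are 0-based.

v_0 = (2, 2, 2).
v_1 = A·v_0 = (2, 4, 1).
v_2 = A·v_1 = (4, 0, 3).
v_3 = A·v_2 = (4, 4, 1).
v_4 = A·v_3 = (3, 1, 0).

v_4 = (3, 1, 0)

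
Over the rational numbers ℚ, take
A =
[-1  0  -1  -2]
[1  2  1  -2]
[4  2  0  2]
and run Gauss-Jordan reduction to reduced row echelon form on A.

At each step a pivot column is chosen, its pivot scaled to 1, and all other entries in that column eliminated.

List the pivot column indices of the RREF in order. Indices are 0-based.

pivot columns: 0, 1, 2

[1] R0 /= -1  ⇒  (1, 0, 1, 2)
     R1 -= 1·R0  ⇒  (0, 2, 0, -4)
     R2 -= 4·R0  ⇒  (0, 2, -4, -6)
[2] R1 /= 2  ⇒  (0, 1, 0, -2)
     R2 -= 2·R1  ⇒  (0, 0, -4, -2)
[3] R2 /= -4  ⇒  (0, 0, 1, 1/2)
     R0 -= 1·R2  ⇒  (1, 0, 0, 3/2)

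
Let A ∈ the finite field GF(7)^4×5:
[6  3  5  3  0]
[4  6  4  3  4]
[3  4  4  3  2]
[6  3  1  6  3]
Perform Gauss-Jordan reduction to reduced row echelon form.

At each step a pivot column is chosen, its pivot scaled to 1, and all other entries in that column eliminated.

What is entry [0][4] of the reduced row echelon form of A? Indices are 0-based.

M[0][4] = 3

step 1: normalize row 0 (÷6) = (1, 4, 2, 4, 0)
  row 1: subtract 4×row0 = (0, 4, 3, 1, 4)
  row 2: subtract 3×row0 = (0, 6, 5, 5, 2)
  row 3: subtract 6×row0 = (0, 0, 3, 3, 3)
step 2: normalize row 1 (÷4) = (0, 1, 6, 2, 1)
  row 0: subtract 4×row1 = (1, 0, 6, 3, 3)
  row 2: subtract 6×row1 = (0, 0, 4, 0, 3)
step 3: normalize row 2 (÷4) = (0, 0, 1, 0, 6)
  row 0: subtract 6×row2 = (1, 0, 0, 3, 2)
  row 1: subtract 6×row2 = (0, 1, 0, 2, 0)
  row 3: subtract 3×row2 = (0, 0, 0, 3, 6)
step 4: normalize row 3 (÷3) = (0, 0, 0, 1, 2)
  row 0: subtract 3×row3 = (1, 0, 0, 0, 3)
  row 1: subtract 2×row3 = (0, 1, 0, 0, 3)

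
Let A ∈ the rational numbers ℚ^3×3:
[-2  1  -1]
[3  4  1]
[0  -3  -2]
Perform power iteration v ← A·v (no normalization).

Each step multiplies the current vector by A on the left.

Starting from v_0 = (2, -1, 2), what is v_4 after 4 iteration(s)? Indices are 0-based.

v_4 = (53, 28, -145)

v_0 = (2, -1, 2).
v_1 = A·v_0 = (-7, 4, -1).
v_2 = A·v_1 = (19, -6, -10).
v_3 = A·v_2 = (-34, 23, 38).
v_4 = A·v_3 = (53, 28, -145).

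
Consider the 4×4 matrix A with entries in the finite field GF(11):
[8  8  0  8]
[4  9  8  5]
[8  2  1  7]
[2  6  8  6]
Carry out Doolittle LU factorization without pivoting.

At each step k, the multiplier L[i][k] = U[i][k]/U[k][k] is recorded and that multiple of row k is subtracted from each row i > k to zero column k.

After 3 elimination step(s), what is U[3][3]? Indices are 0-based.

[col 0] pivot 8
  R1 -= 6*R0 → (0, 5, 8, 1)  (L[1][0] := 6)
  R2 -= 1*R0 → (0, 5, 1, 10)  (L[2][0] := 1)
  R3 -= 3*R0 → (0, 4, 8, 4)  (L[3][0] := 3)
[col 1] pivot 5
  R2 -= 1*R1 → (0, 0, 4, 9)  (L[2][1] := 1)
  R3 -= 3*R1 → (0, 0, 6, 1)  (L[3][1] := 3)
[col 2] pivot 4
  R3 -= 7*R2 → (0, 0, 0, 4)  (L[3][2] := 7)

U[3][3] = 4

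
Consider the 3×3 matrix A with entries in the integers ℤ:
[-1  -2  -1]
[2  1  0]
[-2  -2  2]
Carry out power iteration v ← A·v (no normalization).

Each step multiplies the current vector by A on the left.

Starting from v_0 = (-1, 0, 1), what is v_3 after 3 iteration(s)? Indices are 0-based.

v_3 = (-8, -2, 28)

v_0 = (-1, 0, 1).
v_1 = A·v_0 = (0, -2, 4).
v_2 = A·v_1 = (0, -2, 12).
v_3 = A·v_2 = (-8, -2, 28).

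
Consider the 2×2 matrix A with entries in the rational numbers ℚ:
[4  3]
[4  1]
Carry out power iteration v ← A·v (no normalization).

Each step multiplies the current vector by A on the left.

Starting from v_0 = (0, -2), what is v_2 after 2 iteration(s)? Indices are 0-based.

v_0 = (0, -2).
v_1 = A·v_0 = (-6, -2).
v_2 = A·v_1 = (-30, -26).

v_2 = (-30, -26)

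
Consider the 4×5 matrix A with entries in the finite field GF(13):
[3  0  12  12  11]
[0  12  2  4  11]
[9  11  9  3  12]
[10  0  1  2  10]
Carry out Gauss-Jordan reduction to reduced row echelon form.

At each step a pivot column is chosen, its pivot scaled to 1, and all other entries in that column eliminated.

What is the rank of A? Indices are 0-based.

[1] R0 /= 3  ⇒  (1, 0, 4, 4, 8)
     R2 -= 9·R0  ⇒  (0, 11, 12, 6, 5)
     R3 -= 10·R0  ⇒  (0, 0, 0, 1, 8)
[2] R1 /= 12  ⇒  (0, 1, 11, 9, 2)
     R2 -= 11·R1  ⇒  (0, 0, 8, 11, 9)
[3] R2 /= 8  ⇒  (0, 0, 1, 3, 6)
     R0 -= 4·R2  ⇒  (1, 0, 0, 5, 10)
     R1 -= 11·R2  ⇒  (0, 1, 0, 2, 1)
[4] R3 /= 1  ⇒  (0, 0, 0, 1, 8)
     R0 -= 5·R3  ⇒  (1, 0, 0, 0, 9)
     R1 -= 2·R3  ⇒  (0, 1, 0, 0, 11)
     R2 -= 3·R3  ⇒  (0, 0, 1, 0, 8)

rank = 4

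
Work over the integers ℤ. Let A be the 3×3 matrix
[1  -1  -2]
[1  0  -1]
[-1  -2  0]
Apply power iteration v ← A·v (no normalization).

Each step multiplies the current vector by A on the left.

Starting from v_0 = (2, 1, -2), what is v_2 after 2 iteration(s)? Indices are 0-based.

v_2 = (9, 9, -13)

v_0 = (2, 1, -2).
v_1 = A·v_0 = (5, 4, -4).
v_2 = A·v_1 = (9, 9, -13).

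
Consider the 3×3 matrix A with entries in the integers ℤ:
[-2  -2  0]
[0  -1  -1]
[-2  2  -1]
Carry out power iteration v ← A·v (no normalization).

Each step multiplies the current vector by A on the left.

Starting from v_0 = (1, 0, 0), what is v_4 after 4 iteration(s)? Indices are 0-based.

v_4 = (40, 18, 18)

v_0 = (1, 0, 0).
v_1 = A·v_0 = (-2, 0, -2).
v_2 = A·v_1 = (4, 2, 6).
v_3 = A·v_2 = (-12, -8, -10).
v_4 = A·v_3 = (40, 18, 18).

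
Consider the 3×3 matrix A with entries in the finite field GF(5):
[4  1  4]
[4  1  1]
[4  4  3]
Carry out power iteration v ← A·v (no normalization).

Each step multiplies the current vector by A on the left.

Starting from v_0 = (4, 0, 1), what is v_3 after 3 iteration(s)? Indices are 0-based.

v_3 = (3, 3, 1)

v_0 = (4, 0, 1).
v_1 = A·v_0 = (0, 2, 4).
v_2 = A·v_1 = (3, 1, 0).
v_3 = A·v_2 = (3, 3, 1).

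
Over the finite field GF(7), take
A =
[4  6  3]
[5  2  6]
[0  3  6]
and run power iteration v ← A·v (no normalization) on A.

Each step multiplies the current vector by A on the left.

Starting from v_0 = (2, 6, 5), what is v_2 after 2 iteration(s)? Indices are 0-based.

v_2 = (6, 1, 3)

v_0 = (2, 6, 5).
v_1 = A·v_0 = (3, 3, 6).
v_2 = A·v_1 = (6, 1, 3).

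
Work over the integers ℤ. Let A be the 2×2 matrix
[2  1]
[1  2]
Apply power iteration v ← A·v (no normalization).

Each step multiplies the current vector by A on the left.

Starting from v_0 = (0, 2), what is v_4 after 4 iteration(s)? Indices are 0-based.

v_4 = (80, 82)

v_0 = (0, 2).
v_1 = A·v_0 = (2, 4).
v_2 = A·v_1 = (8, 10).
v_3 = A·v_2 = (26, 28).
v_4 = A·v_3 = (80, 82).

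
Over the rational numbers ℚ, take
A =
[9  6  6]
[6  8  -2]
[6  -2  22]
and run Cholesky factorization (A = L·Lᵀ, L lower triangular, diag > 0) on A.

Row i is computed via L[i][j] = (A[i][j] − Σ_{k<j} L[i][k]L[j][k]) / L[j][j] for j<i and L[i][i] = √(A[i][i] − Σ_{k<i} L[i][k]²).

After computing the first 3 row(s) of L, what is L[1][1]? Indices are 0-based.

L[1][1] = 2

Step 1: L[0][0] = √(9) = 3.
  L[1][0] = (6) / L[0][0] = 2.
Step 2: L[1][1] = √(4) = 2.
  L[2][0] = (6) / L[0][0] = 2.
  L[2][1] = (-6) / L[1][1] = -3.
Step 3: L[2][2] = √(9) = 3.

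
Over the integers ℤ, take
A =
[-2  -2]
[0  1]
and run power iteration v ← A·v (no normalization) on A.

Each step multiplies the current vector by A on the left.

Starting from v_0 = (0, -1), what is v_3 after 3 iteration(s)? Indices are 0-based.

v_3 = (6, -1)

v_0 = (0, -1).
v_1 = A·v_0 = (2, -1).
v_2 = A·v_1 = (-2, -1).
v_3 = A·v_2 = (6, -1).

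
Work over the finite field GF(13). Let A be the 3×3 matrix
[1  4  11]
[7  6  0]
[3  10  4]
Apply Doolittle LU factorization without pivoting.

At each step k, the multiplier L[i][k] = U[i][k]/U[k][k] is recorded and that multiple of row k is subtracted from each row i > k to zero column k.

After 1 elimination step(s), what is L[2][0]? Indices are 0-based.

[col 0] pivot 1
  R1 -= 7*R0 → (0, 4, 1)  (L[1][0] := 7)
  R2 -= 3*R0 → (0, 11, 10)  (L[2][0] := 3)

L[2][0] = 3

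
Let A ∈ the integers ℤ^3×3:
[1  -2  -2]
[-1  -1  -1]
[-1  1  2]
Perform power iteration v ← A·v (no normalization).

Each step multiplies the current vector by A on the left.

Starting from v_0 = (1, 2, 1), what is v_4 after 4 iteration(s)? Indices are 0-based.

v_0 = (1, 2, 1).
v_1 = A·v_0 = (-5, -4, 3).
v_2 = A·v_1 = (-3, 6, 7).
v_3 = A·v_2 = (-29, -10, 23).
v_4 = A·v_3 = (-55, 16, 65).

v_4 = (-55, 16, 65)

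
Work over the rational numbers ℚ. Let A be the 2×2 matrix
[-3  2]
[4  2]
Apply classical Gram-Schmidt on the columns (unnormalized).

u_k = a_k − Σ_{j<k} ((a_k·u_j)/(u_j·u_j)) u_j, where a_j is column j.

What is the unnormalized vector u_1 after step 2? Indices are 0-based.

u_1 = (56/25, 42/25)

Step 1: u_0 = a_0 = (-3, 4).
Step 2: u_1 = a_1 − (2/25)·u_0 = (56/25, 42/25).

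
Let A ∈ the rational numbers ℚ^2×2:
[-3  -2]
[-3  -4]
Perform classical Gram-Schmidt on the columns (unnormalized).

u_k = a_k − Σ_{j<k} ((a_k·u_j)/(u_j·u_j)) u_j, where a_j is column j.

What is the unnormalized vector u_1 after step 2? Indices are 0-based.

u_1 = (1, -1)

Step 1: u_0 = a_0 = (-3, -3).
Step 2: u_1 = a_1 − (1)·u_0 = (1, -1).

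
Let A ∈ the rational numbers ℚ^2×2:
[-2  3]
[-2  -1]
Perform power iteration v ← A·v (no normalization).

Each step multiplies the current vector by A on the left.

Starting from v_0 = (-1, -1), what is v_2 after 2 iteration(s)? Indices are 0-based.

v_0 = (-1, -1).
v_1 = A·v_0 = (-1, 3).
v_2 = A·v_1 = (11, -1).

v_2 = (11, -1)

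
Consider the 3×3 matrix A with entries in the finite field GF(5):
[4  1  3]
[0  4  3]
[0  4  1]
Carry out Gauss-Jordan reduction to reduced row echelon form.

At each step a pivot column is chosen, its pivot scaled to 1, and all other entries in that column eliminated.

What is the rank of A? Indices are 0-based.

rank = 3

step 1: normalize row 0 (÷4) = (1, 4, 2)
step 2: normalize row 1 (÷4) = (0, 1, 2)
  row 0: subtract 4×row1 = (1, 0, 4)
  row 2: subtract 4×row1 = (0, 0, 3)
step 3: normalize row 2 (÷3) = (0, 0, 1)
  row 0: subtract 4×row2 = (1, 0, 0)
  row 1: subtract 2×row2 = (0, 1, 0)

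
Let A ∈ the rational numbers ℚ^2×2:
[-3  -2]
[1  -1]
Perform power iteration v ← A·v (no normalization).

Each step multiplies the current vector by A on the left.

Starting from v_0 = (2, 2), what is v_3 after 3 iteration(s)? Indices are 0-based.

v_3 = (-70, 40)

v_0 = (2, 2).
v_1 = A·v_0 = (-10, 0).
v_2 = A·v_1 = (30, -10).
v_3 = A·v_2 = (-70, 40).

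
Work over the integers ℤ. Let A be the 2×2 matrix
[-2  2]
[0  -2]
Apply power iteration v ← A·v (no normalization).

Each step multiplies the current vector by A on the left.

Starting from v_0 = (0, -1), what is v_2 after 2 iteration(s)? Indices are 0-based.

v_2 = (8, -4)

v_0 = (0, -1).
v_1 = A·v_0 = (-2, 2).
v_2 = A·v_1 = (8, -4).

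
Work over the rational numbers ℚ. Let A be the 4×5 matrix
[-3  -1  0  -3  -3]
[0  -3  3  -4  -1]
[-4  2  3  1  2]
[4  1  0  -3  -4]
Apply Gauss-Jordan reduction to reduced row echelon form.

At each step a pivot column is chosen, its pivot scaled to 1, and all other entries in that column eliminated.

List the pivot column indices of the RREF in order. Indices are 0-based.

pivot(0,0)=-3: scale R0 → (1, 1/3, 0, 1, 1)
  clear (2,0): R2 −= (-4)R0 → (0, 10/3, 3, 5, 6)
  clear (3,0): R3 −= (4)R0 → (0, -1/3, 0, -7, -8)
pivot(1,1)=-3: scale R1 → (0, 1, -1, 4/3, 1/3)
  clear (0,1): R0 −= (1/3)R1 → (1, 0, 1/3, 5/9, 8/9)
  clear (2,1): R2 −= (10/3)R1 → (0, 0, 19/3, 5/9, 44/9)
  clear (3,1): R3 −= (-1/3)R1 → (0, 0, -1/3, -59/9, -71/9)
pivot(2,2)=19/3: scale R2 → (0, 0, 1, 5/57, 44/57)
  clear (0,2): R0 −= (1/3)R2 → (1, 0, 0, 10/19, 12/19)
  clear (1,2): R1 −= (-1)R2 → (0, 1, 0, 27/19, 21/19)
  clear (3,2): R3 −= (-1/3)R2 → (0, 0, 0, -124/19, -145/19)
pivot(3,3)=-124/19: scale R3 → (0, 0, 0, 1, 145/124)
  clear (0,3): R0 −= (10/19)R3 → (1, 0, 0, 0, 1/62)
  clear (1,3): R1 −= (27/19)R3 → (0, 1, 0, 0, -69/124)
  clear (2,3): R2 −= (5/57)R3 → (0, 0, 1, 0, 83/124)

pivot columns: 0, 1, 2, 3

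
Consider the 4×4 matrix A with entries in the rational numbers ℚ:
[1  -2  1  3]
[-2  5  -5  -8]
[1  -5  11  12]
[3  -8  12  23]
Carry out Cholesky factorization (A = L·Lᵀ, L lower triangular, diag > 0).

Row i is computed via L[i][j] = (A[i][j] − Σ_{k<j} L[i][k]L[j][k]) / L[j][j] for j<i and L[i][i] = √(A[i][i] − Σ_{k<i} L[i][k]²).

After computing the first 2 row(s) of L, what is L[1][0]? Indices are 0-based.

Step 1: L[0][0] = √(1) = 1.
  L[1][0] = (-2) / L[0][0] = -2.
Step 2: L[1][1] = √(1) = 1.

L[1][0] = -2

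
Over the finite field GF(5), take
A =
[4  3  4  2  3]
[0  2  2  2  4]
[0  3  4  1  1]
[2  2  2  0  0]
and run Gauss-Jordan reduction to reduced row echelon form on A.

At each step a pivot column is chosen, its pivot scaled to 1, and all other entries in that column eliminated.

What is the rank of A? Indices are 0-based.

pivot(0,0)=4: scale R0 → (1, 2, 1, 3, 2)
  clear (3,0): R3 −= (2)R0 → (0, 3, 0, 4, 1)
pivot(1,1)=2: scale R1 → (0, 1, 1, 1, 2)
  clear (0,1): R0 −= (2)R1 → (1, 0, 4, 1, 3)
  clear (2,1): R2 −= (3)R1 → (0, 0, 1, 3, 0)
  clear (3,1): R3 −= (3)R1 → (0, 0, 2, 1, 0)
pivot(2,2)=1: scale R2 → (0, 0, 1, 3, 0)
  clear (0,2): R0 −= (4)R2 → (1, 0, 0, 4, 3)
  clear (1,2): R1 −= (1)R2 → (0, 1, 0, 3, 2)
  clear (3,2): R3 −= (2)R2 → (0, 0, 0, 0, 0)
col 3: no nonzero at/below row 3; advance.
col 4: no nonzero at/below row 3; advance.

rank = 3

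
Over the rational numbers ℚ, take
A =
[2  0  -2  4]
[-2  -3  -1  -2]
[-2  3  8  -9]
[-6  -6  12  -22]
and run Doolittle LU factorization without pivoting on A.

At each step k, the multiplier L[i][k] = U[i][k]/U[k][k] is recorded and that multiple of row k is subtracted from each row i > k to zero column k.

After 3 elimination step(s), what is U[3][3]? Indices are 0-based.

U[3][3] = -2

k=0: U[0][0]=2
  eliminate (1,0): mult=-1, new row 1: (0, -3, -3, 2); set L[1][0]=-1
  eliminate (2,0): mult=-1, new row 2: (0, 3, 6, -5); set L[2][0]=-1
  eliminate (3,0): mult=-3, new row 3: (0, -6, 6, -10); set L[3][0]=-3
k=1: U[1][1]=-3
  eliminate (2,1): mult=-1, new row 2: (0, 0, 3, -3); set L[2][1]=-1
  eliminate (3,1): mult=2, new row 3: (0, 0, 12, -14); set L[3][1]=2
k=2: U[2][2]=3
  eliminate (3,2): mult=4, new row 3: (0, 0, 0, -2); set L[3][2]=4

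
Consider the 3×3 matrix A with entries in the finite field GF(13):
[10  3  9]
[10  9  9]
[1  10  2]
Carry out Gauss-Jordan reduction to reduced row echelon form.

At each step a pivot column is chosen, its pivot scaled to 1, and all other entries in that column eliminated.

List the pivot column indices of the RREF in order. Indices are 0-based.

pivot columns: 0, 1, 2

step 1: normalize row 0 (÷10) = (1, 12, 10)
  row 1: subtract 10×row0 = (0, 6, 0)
  row 2: subtract 1×row0 = (0, 11, 5)
step 2: normalize row 1 (÷6) = (0, 1, 0)
  row 0: subtract 12×row1 = (1, 0, 10)
  row 2: subtract 11×row1 = (0, 0, 5)
step 3: normalize row 2 (÷5) = (0, 0, 1)
  row 0: subtract 10×row2 = (1, 0, 0)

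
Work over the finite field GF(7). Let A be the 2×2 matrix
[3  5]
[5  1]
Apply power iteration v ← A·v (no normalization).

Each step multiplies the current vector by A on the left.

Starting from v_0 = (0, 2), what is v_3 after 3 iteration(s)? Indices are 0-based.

v_3 = (2, 0)

v_0 = (0, 2).
v_1 = A·v_0 = (3, 2).
v_2 = A·v_1 = (5, 3).
v_3 = A·v_2 = (2, 0).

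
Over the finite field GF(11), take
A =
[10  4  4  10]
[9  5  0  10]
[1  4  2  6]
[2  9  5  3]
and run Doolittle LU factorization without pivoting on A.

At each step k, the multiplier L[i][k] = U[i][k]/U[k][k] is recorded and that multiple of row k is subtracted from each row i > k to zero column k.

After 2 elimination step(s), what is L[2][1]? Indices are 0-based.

L[2][1] = 1

k=0: U[0][0]=10
  eliminate (1,0): mult=2, new row 1: (0, 8, 3, 1); set L[1][0]=2
  eliminate (2,0): mult=10, new row 2: (0, 8, 6, 5); set L[2][0]=10
  eliminate (3,0): mult=9, new row 3: (0, 6, 2, 1); set L[3][0]=9
k=1: U[1][1]=8
  eliminate (2,1): mult=1, new row 2: (0, 0, 3, 4); set L[2][1]=1
  eliminate (3,1): mult=9, new row 3: (0, 0, 8, 3); set L[3][1]=9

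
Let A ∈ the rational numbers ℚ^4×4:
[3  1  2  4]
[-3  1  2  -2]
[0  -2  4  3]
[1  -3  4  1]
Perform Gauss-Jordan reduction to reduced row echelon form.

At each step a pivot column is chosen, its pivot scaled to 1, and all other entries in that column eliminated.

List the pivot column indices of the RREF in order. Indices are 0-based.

pivot(0,0)=3: scale R0 → (1, 1/3, 2/3, 4/3)
  clear (1,0): R1 −= (-3)R0 → (0, 2, 4, 2)
  clear (3,0): R3 −= (1)R0 → (0, -10/3, 10/3, -1/3)
pivot(1,1)=2: scale R1 → (0, 1, 2, 1)
  clear (0,1): R0 −= (1/3)R1 → (1, 0, 0, 1)
  clear (2,1): R2 −= (-2)R1 → (0, 0, 8, 5)
  clear (3,1): R3 −= (-10/3)R1 → (0, 0, 10, 3)
pivot(2,2)=8: scale R2 → (0, 0, 1, 5/8)
  clear (1,2): R1 −= (2)R2 → (0, 1, 0, -1/4)
  clear (3,2): R3 −= (10)R2 → (0, 0, 0, -13/4)
pivot(3,3)=-13/4: scale R3 → (0, 0, 0, 1)
  clear (0,3): R0 −= (1)R3 → (1, 0, 0, 0)
  clear (1,3): R1 −= (-1/4)R3 → (0, 1, 0, 0)
  clear (2,3): R2 −= (5/8)R3 → (0, 0, 1, 0)

pivot columns: 0, 1, 2, 3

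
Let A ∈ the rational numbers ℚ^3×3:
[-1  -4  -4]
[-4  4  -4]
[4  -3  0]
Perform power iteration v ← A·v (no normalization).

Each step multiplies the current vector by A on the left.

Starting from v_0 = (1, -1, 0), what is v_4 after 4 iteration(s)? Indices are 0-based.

v_4 = (721, -3196, 1880)

v_0 = (1, -1, 0).
v_1 = A·v_0 = (3, -8, 7).
v_2 = A·v_1 = (1, -72, 36).
v_3 = A·v_2 = (143, -436, 220).
v_4 = A·v_3 = (721, -3196, 1880).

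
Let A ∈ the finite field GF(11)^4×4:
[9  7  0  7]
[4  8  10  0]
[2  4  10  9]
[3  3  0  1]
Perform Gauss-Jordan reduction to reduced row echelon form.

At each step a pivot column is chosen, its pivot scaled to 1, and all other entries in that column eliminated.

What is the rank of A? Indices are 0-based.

[1] R0 /= 9  ⇒  (1, 2, 0, 2)
     R1 -= 4·R0  ⇒  (0, 0, 10, 3)
     R2 -= 2·R0  ⇒  (0, 0, 10, 5)
     R3 -= 3·R0  ⇒  (0, 8, 0, 6)
[2] R1 <-> R3
[2] R1 /= 8  ⇒  (0, 1, 0, 9)
     R0 -= 2·R1  ⇒  (1, 0, 0, 6)
[3] R2 /= 10  ⇒  (0, 0, 1, 6)
     R3 -= 10·R2  ⇒  (0, 0, 0, 9)
[4] R3 /= 9  ⇒  (0, 0, 0, 1)
     R0 -= 6·R3  ⇒  (1, 0, 0, 0)
     R1 -= 9·R3  ⇒  (0, 1, 0, 0)
     R2 -= 6·R3  ⇒  (0, 0, 1, 0)

rank = 4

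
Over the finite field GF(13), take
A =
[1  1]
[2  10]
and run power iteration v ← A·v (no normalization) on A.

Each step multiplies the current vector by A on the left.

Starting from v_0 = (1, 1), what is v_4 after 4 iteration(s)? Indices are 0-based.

v_0 = (1, 1).
v_1 = A·v_0 = (2, 12).
v_2 = A·v_1 = (1, 7).
v_3 = A·v_2 = (8, 7).
v_4 = A·v_3 = (2, 8).

v_4 = (2, 8)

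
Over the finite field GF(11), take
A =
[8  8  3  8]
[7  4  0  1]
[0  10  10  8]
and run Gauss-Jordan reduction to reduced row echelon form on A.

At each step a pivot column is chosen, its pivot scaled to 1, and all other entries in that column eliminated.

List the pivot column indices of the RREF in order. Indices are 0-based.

step 1: normalize row 0 (÷8) = (1, 1, 10, 1)
  row 1: subtract 7×row0 = (0, 8, 7, 5)
step 2: normalize row 1 (÷8) = (0, 1, 5, 2)
  row 0: subtract 1×row1 = (1, 0, 5, 10)
  row 2: subtract 10×row1 = (0, 0, 4, 10)
step 3: normalize row 2 (÷4) = (0, 0, 1, 8)
  row 0: subtract 5×row2 = (1, 0, 0, 3)
  row 1: subtract 5×row2 = (0, 1, 0, 6)

pivot columns: 0, 1, 2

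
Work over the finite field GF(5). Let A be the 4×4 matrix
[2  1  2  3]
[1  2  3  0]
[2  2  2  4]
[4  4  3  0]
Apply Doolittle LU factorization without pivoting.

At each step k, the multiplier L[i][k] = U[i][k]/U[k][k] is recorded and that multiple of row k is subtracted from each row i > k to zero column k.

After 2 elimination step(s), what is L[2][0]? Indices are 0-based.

k=0: U[0][0]=2
  eliminate (1,0): mult=3, new row 1: (0, 4, 2, 1); set L[1][0]=3
  eliminate (2,0): mult=1, new row 2: (0, 1, 0, 1); set L[2][0]=1
  eliminate (3,0): mult=2, new row 3: (0, 2, 4, 4); set L[3][0]=2
k=1: U[1][1]=4
  eliminate (2,1): mult=4, new row 2: (0, 0, 2, 2); set L[2][1]=4
  eliminate (3,1): mult=3, new row 3: (0, 0, 3, 1); set L[3][1]=3

L[2][0] = 1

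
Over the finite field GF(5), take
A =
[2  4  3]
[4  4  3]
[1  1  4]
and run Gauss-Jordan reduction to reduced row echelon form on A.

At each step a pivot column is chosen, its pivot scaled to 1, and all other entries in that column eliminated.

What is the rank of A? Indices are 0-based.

pivot(0,0)=2: scale R0 → (1, 2, 4)
  clear (1,0): R1 −= (4)R0 → (0, 1, 2)
  clear (2,0): R2 −= (1)R0 → (0, 4, 0)
pivot(1,1)=1: scale R1 → (0, 1, 2)
  clear (0,1): R0 −= (2)R1 → (1, 0, 0)
  clear (2,1): R2 −= (4)R1 → (0, 0, 2)
pivot(2,2)=2: scale R2 → (0, 0, 1)
  clear (1,2): R1 −= (2)R2 → (0, 1, 0)

rank = 3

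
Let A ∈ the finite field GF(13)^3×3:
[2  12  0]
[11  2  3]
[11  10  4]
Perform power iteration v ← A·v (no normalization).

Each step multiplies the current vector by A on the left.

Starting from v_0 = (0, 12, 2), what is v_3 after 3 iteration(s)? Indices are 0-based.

v_3 = (9, 3, 7)

v_0 = (0, 12, 2).
v_1 = A·v_0 = (1, 4, 11).
v_2 = A·v_1 = (11, 0, 4).
v_3 = A·v_2 = (9, 3, 7).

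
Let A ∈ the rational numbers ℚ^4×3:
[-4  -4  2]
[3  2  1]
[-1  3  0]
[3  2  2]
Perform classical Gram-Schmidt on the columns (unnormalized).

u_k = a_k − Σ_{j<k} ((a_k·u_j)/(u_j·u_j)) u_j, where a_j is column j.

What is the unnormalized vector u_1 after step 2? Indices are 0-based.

u_1 = (-8/7, -1/7, 26/7, -1/7)

Step 1: u_0 = a_0 = (-4, 3, -1, 3).
Step 2: u_1 = a_1 − (5/7)·u_0 = (-8/7, -1/7, 26/7, -1/7).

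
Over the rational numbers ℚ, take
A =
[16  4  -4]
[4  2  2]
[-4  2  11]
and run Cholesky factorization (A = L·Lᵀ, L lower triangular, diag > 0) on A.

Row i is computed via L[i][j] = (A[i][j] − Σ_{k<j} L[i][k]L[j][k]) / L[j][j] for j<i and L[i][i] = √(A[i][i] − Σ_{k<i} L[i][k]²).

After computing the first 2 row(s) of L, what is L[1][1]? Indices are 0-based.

L[1][1] = 1

Step 1: L[0][0] = √(16) = 4.
  L[1][0] = (4) / L[0][0] = 1.
Step 2: L[1][1] = √(1) = 1.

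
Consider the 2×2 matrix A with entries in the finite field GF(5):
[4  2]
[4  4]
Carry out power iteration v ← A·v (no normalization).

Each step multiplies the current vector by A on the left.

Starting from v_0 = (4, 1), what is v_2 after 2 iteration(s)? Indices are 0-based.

v_2 = (2, 2)

v_0 = (4, 1).
v_1 = A·v_0 = (3, 0).
v_2 = A·v_1 = (2, 2).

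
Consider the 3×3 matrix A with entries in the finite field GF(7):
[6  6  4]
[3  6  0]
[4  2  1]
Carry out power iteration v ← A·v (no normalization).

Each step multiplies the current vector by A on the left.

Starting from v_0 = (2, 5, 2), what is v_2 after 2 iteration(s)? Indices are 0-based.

v_0 = (2, 5, 2).
v_1 = A·v_0 = (1, 1, 6).
v_2 = A·v_1 = (1, 2, 5).

v_2 = (1, 2, 5)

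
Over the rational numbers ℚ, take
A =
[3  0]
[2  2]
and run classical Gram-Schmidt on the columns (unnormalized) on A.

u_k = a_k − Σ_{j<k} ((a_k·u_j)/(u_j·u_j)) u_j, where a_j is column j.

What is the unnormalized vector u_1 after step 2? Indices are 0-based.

Step 1: u_0 = a_0 = (3, 2).
Step 2: u_1 = a_1 − (4/13)·u_0 = (-12/13, 18/13).

u_1 = (-12/13, 18/13)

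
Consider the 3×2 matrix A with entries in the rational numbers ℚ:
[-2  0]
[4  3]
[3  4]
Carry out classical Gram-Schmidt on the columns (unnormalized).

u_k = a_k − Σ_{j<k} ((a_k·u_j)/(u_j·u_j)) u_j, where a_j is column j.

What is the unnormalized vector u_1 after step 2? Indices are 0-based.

Step 1: u_0 = a_0 = (-2, 4, 3).
Step 2: u_1 = a_1 − (24/29)·u_0 = (48/29, -9/29, 44/29).

u_1 = (48/29, -9/29, 44/29)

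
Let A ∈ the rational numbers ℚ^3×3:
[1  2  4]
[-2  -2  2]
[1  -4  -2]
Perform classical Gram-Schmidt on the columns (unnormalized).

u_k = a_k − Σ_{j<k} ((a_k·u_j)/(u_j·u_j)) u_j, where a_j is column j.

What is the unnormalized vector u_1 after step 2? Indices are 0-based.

u_1 = (5/3, -4/3, -13/3)

Step 1: u_0 = a_0 = (1, -2, 1).
Step 2: u_1 = a_1 − (1/3)·u_0 = (5/3, -4/3, -13/3).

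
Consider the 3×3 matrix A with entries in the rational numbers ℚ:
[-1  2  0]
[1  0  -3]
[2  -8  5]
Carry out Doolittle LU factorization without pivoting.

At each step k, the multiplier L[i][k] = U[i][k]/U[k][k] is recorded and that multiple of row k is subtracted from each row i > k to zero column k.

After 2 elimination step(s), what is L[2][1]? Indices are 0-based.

Step 1: pivot at (0,0) is -1.
  row1 ← row1 − (-1)·row0  ⇒  L[1][0]=-1, U row1=(0, 2, -3)
  row2 ← row2 − (-2)·row0  ⇒  L[2][0]=-2, U row2=(0, -4, 5)
Step 2: pivot at (1,1) is 2.
  row2 ← row2 − (-2)·row1  ⇒  L[2][1]=-2, U row2=(0, 0, -1)

L[2][1] = -2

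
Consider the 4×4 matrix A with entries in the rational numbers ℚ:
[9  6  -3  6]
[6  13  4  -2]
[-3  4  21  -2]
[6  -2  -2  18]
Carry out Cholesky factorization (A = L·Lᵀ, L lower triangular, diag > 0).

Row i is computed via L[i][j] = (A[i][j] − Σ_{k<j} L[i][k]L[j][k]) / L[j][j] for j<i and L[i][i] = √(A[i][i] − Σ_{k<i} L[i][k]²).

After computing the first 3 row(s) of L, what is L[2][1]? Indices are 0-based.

L[2][1] = 2

Step 1: L[0][0] = √(9) = 3.
  L[1][0] = (6) / L[0][0] = 2.
Step 2: L[1][1] = √(9) = 3.
  L[2][0] = (-3) / L[0][0] = -1.
  L[2][1] = (6) / L[1][1] = 2.
Step 3: L[2][2] = √(16) = 4.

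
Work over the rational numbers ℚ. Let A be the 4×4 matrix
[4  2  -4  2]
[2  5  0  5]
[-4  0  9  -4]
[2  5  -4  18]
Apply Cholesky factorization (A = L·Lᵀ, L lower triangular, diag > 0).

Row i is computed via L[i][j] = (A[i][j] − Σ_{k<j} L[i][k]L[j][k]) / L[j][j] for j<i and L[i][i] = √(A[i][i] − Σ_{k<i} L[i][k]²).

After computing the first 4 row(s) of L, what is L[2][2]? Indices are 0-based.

Step 1: L[0][0] = √(4) = 2.
  L[1][0] = (2) / L[0][0] = 1.
Step 2: L[1][1] = √(4) = 2.
  L[2][0] = (-4) / L[0][0] = -2.
  L[2][1] = (2) / L[1][1] = 1.
Step 3: L[2][2] = √(4) = 2.
  L[3][0] = (2) / L[0][0] = 1.
  L[3][1] = (4) / L[1][1] = 2.
  L[3][2] = (-4) / L[2][2] = -2.
Step 4: L[3][3] = √(9) = 3.

L[2][2] = 2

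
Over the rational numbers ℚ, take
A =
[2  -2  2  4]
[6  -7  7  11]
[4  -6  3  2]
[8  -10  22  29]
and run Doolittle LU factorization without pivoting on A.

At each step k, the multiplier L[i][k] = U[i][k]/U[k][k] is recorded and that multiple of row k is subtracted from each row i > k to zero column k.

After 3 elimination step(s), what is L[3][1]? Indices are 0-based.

L[3][1] = 2

k=0: U[0][0]=2
  eliminate (1,0): mult=3, new row 1: (0, -1, 1, -1); set L[1][0]=3
  eliminate (2,0): mult=2, new row 2: (0, -2, -1, -6); set L[2][0]=2
  eliminate (3,0): mult=4, new row 3: (0, -2, 14, 13); set L[3][0]=4
k=1: U[1][1]=-1
  eliminate (2,1): mult=2, new row 2: (0, 0, -3, -4); set L[2][1]=2
  eliminate (3,1): mult=2, new row 3: (0, 0, 12, 15); set L[3][1]=2
k=2: U[2][2]=-3
  eliminate (3,2): mult=-4, new row 3: (0, 0, 0, -1); set L[3][2]=-4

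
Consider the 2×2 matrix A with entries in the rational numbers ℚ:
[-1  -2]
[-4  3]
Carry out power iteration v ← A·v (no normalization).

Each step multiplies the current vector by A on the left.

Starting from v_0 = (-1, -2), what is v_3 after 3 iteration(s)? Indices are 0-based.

v_0 = (-1, -2).
v_1 = A·v_0 = (5, -2).
v_2 = A·v_1 = (-1, -26).
v_3 = A·v_2 = (53, -74).

v_3 = (53, -74)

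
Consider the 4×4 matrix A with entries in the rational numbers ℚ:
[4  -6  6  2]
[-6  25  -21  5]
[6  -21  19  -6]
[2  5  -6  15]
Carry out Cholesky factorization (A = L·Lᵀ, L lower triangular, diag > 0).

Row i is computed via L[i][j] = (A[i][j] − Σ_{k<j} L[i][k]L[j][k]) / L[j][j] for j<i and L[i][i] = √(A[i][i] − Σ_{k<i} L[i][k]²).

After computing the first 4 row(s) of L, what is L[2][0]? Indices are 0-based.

Step 1: L[0][0] = √(4) = 2.
  L[1][0] = (-6) / L[0][0] = -3.
Step 2: L[1][1] = √(16) = 4.
  L[2][0] = (6) / L[0][0] = 3.
  L[2][1] = (-12) / L[1][1] = -3.
Step 3: L[2][2] = √(1) = 1.
  L[3][0] = (2) / L[0][0] = 1.
  L[3][1] = (8) / L[1][1] = 2.
  L[3][2] = (-3) / L[2][2] = -3.
Step 4: L[3][3] = √(1) = 1.

L[2][0] = 3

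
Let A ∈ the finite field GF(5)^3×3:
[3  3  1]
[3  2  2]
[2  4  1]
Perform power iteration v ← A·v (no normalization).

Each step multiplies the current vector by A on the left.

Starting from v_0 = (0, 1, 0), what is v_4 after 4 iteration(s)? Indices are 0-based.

v_0 = (0, 1, 0).
v_1 = A·v_0 = (3, 2, 4).
v_2 = A·v_1 = (4, 1, 3).
v_3 = A·v_2 = (3, 0, 0).
v_4 = A·v_3 = (4, 4, 1).

v_4 = (4, 4, 1)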